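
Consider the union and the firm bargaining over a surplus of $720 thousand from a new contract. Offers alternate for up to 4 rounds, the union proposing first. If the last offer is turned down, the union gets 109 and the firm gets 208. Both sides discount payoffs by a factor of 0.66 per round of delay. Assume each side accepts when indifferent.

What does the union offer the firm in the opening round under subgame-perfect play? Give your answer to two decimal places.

337.23

Work backward from the last round.
Round 4 (the firm proposes): the union gets 109 if talks fail, so the firm offers 109 and keeps 611.
Round 3 (the union proposes): the firm can get 611 next round, worth 0.66 × 611 = 403.26 now, so the union offers 403.26, keeping 316.74.
Round 2 (the firm proposes): the union can get 316.74 next round, worth 0.66 × 316.74 = 209.0484 now, so the firm offers 209.0484, keeping 510.9516.
Round 1 (the union proposes): the firm can get 510.9516 next round, worth 0.66 × 510.9516 = 337.228056 now; the union offers that and keeps 382.771944.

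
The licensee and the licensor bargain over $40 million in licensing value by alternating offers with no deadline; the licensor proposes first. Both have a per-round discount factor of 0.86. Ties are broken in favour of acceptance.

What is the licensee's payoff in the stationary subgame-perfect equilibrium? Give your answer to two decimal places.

18.49

When the licensor proposes, the licensee accepts any offer worth at least 0.86 times what the licensee would get by proposing next round; and vice versa.
This gives x = 40 − 0.86y and y = 40 − 0.86x, where x and y are each side's share when it proposes.
Hence (1 − 0.86·0.86)x = 40(1 − 0.86), i.e. 0.2604·x = 5.6.
x ≈ 21.5054; the licensee's share is 40 − x ≈ 18.4946.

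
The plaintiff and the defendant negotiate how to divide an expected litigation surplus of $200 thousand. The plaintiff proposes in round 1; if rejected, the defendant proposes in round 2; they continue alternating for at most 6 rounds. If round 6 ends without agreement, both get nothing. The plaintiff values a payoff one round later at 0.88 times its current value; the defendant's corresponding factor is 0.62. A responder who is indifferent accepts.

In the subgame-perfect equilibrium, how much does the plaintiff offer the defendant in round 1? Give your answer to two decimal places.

59.91

Round 6 (the defendant proposes): the plaintiff will accept anything ≥ 0, so the defendant offers 0 and keeps 200.
Round 5 (the plaintiff proposes): the defendant can get 200 next round, worth 0.62 × 200 = 124 now; the plaintiff offers that and keeps 76.
Round 4 (the defendant proposes): the plaintiff can get 76 next round, worth 0.88 × 76 = 66.88 now. The defendant offers 66.88 and keeps 200 − 66.88 = 133.12.
Round 3 (the plaintiff proposes): the defendant can get 133.12 next round, worth 0.62 × 133.12 = 82.5344 now. The plaintiff offers 82.5344 and keeps 200 − 82.5344 = 117.4656.
Round 2 (the defendant proposes): the plaintiff can get 117.4656 next round, worth 0.88 × 117.4656 = 103.369728 now; the defendant offers that and keeps 96.630272.
Round 1 (the plaintiff proposes): the defendant can get 96.630272 next round, worth 0.62 × 96.630272 = 59.91076864 now. The plaintiff offers 59.91076864 and keeps 200 − 59.91076864 = 140.08923136.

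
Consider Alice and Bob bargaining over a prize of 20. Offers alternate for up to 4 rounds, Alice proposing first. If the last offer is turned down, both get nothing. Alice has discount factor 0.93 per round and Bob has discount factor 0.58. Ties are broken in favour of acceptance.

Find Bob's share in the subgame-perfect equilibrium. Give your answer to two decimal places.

Round 4 (Bob proposes): Alice will accept anything ≥ 0, so Bob offers 0 and keeps 20.
Round 3 (Alice proposes): Bob can get 20 next round, worth 0.58 × 20 = 11.6 now, so Alice offers 11.6, keeping 8.4.
Round 2 (Bob proposes): Alice can get 8.4 next round, worth 0.93 × 8.4 = 7.812 now, so Bob offers 7.812, keeping 12.188.
Round 1 (Alice proposes): Bob can get 12.188 next round, worth 0.58 × 12.188 = 7.06904 now; Alice offers that and keeps 12.93096.

7.07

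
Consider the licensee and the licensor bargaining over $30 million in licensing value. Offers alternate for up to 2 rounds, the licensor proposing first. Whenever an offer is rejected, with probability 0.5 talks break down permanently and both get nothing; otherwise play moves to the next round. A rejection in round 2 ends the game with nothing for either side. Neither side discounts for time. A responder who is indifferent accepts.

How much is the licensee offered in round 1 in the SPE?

15

Round 2 (the licensee proposes): the licensor will accept anything ≥ 0, so the licensee offers 0 and keeps 30.
Round 1 (the licensor proposes): rejecting gives the licensee an expected 0.5 × 30 = 15. The licensor offers 15 and keeps 30 − 15 = 15.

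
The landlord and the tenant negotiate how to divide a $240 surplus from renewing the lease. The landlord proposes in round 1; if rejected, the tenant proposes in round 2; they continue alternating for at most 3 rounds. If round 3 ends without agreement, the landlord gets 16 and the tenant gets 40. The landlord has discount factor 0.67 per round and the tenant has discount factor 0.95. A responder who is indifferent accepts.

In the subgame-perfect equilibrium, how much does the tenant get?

100.7

Round 3 (the landlord proposes): the tenant gets 40 if talks fail, so the landlord offers 40 and keeps 200.
Round 2 (the tenant proposes): the landlord can get 200 next round, worth 0.67 × 200 = 134 now, so the tenant offers 134, keeping 106.
Round 1 (the landlord proposes): the tenant can get 106 next round, worth 0.95 × 106 = 100.7 now. The landlord offers 100.7 and keeps 240 − 100.7 = 139.3.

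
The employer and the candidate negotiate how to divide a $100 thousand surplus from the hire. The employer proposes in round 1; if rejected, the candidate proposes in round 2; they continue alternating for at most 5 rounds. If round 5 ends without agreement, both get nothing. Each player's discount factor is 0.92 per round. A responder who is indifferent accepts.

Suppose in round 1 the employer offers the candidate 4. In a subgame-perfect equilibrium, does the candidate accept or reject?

Round 5 (the employer proposes): the candidate will accept anything ≥ 0, so the employer offers 0 and keeps 100.
Round 4 (the candidate proposes): the employer can get 100 next round, worth 0.92 × 100 = 92 now, so the candidate offers 92, keeping 8.
Round 3 (the employer proposes): the candidate can get 8 next round, worth 0.92 × 8 = 7.36 now, so the employer offers 7.36, keeping 92.64.
Round 2 (the candidate proposes): the employer can get 92.64 next round, worth 0.92 × 92.64 = 85.2288 now. The candidate offers 85.2288 and keeps 100 − 85.2288 = 14.7712.
So by rejecting in round 1, the candidate gets 14.7712 next round, worth 0.92 × 14.7712 = 13.589504 now.
Offer 4 < 13.589504, so the candidate rejects.

Reject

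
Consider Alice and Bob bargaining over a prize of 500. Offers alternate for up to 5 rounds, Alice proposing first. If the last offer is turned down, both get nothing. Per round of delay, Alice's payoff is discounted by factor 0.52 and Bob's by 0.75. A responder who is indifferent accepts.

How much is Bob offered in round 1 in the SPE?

By backward induction:
Round 5 (Alice proposes): rejection yields 0 for Bob; Alice offers 0 and keeps 500.
Round 4 (Bob proposes): Alice can get 500 next round, worth 0.52 × 500 = 260 now. Bob offers 260 and keeps 500 − 260 = 240.
Round 3 (Alice proposes): Bob can get 240 next round, worth 0.75 × 240 = 180 now; Alice offers that and keeps 320.
Round 2 (Bob proposes): Alice can get 320 next round, worth 0.52 × 320 = 166.4 now; Bob offers that and keeps 333.6.
Round 1 (Alice proposes): Bob can get 333.6 next round, worth 0.75 × 333.6 = 250.2 now, so Alice offers 250.2, keeping 249.8.

250.2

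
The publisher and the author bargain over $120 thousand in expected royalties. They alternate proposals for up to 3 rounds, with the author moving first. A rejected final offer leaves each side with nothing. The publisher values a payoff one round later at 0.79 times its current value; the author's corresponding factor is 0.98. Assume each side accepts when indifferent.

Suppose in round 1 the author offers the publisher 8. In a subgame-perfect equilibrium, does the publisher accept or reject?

Accept

Round 3 (the author proposes): rejection yields 0 for the publisher; the author offers 0 and keeps 120.
Round 2 (the publisher proposes): the author can get 120 next round, worth 0.98 × 120 = 117.6 now, so the publisher offers 117.6, keeping 2.4.
So by rejecting in round 1, the publisher gets 2.4 next round, worth 0.79 × 2.4 = 1.896 now.
Offer 8 ≥ 1.896, so the publisher accepts.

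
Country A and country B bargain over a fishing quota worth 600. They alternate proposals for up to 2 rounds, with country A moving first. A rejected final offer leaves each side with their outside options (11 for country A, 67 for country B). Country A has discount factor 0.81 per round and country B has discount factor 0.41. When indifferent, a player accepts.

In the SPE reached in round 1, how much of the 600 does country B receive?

Round 2 (country B proposes): country A gets 11 if talks fail, so country B offers 11 and keeps 589.
Round 1 (country A proposes): country B can get 589 next round, worth 0.41 × 589 = 241.49 now, so country A offers 241.49, keeping 358.51.

241.49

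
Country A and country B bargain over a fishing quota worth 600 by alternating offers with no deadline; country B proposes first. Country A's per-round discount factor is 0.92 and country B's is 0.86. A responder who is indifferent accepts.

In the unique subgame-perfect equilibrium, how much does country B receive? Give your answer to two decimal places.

Let x be country B's share when country B proposes and y be country A's share when country A proposes.
Country A accepts iff offered ≥ 0.92·y, so x = 600 − 0.92y. Symmetrically y = 600 − 0.86x.
Substituting: x = 600 − 0.92(600 − 0.86x), giving x(1 − 0.86·0.92) = 600(1 − 0.92).
So x = 600 × 0.08 / 0.2088 ≈ 229.8851, and country A receives 600 − x ≈ 370.1149.

229.89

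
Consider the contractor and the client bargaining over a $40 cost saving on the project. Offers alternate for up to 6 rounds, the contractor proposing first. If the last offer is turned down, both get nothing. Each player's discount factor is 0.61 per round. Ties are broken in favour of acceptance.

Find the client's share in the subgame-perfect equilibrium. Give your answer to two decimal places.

16.44

Round 6 (the client proposes): rejection yields 0 for the contractor; the client offers 0 and keeps 40.
Round 5 (the contractor proposes): the client can get 40 next round, worth 0.61 × 40 = 24.4 now, so the contractor offers 24.4, keeping 15.6.
Round 4 (the client proposes): the contractor can get 15.6 next round, worth 0.61 × 15.6 = 9.516 now, so the client offers 9.516, keeping 30.484.
Round 3 (the contractor proposes): the client can get 30.484 next round, worth 0.61 × 30.484 = 18.59524 now, so the contractor offers 18.59524, keeping 21.40476.
Round 2 (the client proposes): the contractor can get 21.40476 next round, worth 0.61 × 21.40476 = 13.0569036 now; the client offers that and keeps 26.9430964.
Round 1 (the contractor proposes): the client can get 26.9430964 next round, worth 0.61 × 26.9430964 = 16.435288804 now; the contractor offers that and keeps 23.564711196.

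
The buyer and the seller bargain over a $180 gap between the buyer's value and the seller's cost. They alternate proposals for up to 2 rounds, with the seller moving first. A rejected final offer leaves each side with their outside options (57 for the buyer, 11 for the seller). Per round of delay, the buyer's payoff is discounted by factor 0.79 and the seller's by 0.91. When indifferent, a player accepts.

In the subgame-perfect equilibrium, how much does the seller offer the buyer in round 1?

Round 2 (the buyer proposes): the seller gets 11 if talks fail, so the buyer offers 11 and keeps 169.
Round 1 (the seller proposes): the buyer can get 169 next round, worth 0.79 × 169 = 133.51 now. The seller offers 133.51 and keeps 180 − 133.51 = 46.49.

133.51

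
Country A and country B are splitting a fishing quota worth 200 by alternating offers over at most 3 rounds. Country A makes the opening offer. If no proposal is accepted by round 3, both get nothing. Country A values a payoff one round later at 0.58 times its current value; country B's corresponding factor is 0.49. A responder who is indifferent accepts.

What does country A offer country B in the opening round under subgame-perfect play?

41.16

Solve by backward induction from round 3.
Round 3 (country A proposes): country B will accept anything ≥ 0, so country A offers 0 and keeps 200.
Round 2 (country B proposes): country A can get 200 next round, worth 0.58 × 200 = 116 now, so country B offers 116, keeping 84.
Round 1 (country A proposes): country B can get 84 next round, worth 0.49 × 84 = 41.16 now; country A offers that and keeps 158.84.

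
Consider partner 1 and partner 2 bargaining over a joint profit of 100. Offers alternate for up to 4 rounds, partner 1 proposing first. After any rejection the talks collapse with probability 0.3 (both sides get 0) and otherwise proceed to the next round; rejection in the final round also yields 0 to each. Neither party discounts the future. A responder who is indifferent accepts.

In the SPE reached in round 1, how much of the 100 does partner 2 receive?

Round 4 (partner 2 proposes): partner 1 will accept anything ≥ 0, so partner 2 offers 0 and keeps 100.
Round 3 (partner 1 proposes): rejecting gives partner 2 an expected 0.7 × 100 = 70; partner 1 offers that and keeps 30.
Round 2 (partner 2 proposes): rejecting gives partner 1 an expected 0.7 × 30 = 21. Partner 2 offers 21 and keeps 100 − 21 = 79.
Round 1 (partner 1 proposes): rejecting gives partner 2 an expected 0.7 × 79 = 55.3; partner 1 offers that and keeps 44.7.

55.3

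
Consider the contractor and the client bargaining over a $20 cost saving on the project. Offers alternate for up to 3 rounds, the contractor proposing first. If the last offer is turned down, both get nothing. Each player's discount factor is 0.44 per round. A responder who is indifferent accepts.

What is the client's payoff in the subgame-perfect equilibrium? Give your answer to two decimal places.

Round 3 (the contractor proposes): rejection yields 0 for the client; the contractor offers 0 and keeps 20.
Round 2 (the client proposes): the contractor can get 20 next round, worth 0.44 × 20 = 8.8 now. The client offers 8.8 and keeps 20 − 8.8 = 11.2.
Round 1 (the contractor proposes): the client can get 11.2 next round, worth 0.44 × 11.2 = 4.928 now; the contractor offers that and keeps 15.072.

4.93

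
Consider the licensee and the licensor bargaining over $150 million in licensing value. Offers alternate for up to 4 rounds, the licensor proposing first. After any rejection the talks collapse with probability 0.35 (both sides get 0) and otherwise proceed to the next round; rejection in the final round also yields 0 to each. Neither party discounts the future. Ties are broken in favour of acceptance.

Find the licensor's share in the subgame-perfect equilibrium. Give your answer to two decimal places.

74.68

Round 4 (the licensee proposes): rejection yields 0 for the licensor; the licensee offers 0 and keeps 150.
Round 3 (the licensor proposes): rejecting gives the licensee an expected 0.65 × 150 = 97.5; the licensor offers that and keeps 52.5.
Round 2 (the licensee proposes): rejecting gives the licensor an expected 0.65 × 52.5 = 34.125, so the licensee offers 34.125, keeping 115.875.
Round 1 (the licensor proposes): rejecting gives the licensee an expected 0.65 × 115.875 = 75.31875; the licensor offers that and keeps 74.68125.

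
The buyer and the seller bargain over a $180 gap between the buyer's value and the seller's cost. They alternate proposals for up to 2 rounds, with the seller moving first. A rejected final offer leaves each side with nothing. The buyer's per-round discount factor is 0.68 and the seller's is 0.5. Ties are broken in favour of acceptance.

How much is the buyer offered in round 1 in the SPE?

122.4

Round 2 (the buyer proposes): rejection yields 0 for the seller; the buyer offers 0 and keeps 180.
Round 1 (the seller proposes): the buyer can get 180 next round, worth 0.68 × 180 = 122.4 now; the seller offers that and keeps 57.6.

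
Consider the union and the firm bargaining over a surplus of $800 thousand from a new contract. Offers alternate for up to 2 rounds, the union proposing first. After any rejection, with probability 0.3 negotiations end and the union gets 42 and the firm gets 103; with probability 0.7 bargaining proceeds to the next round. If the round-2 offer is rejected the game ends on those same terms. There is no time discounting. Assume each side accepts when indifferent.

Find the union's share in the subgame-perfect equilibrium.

238.5

By backward induction:
Round 2 (the firm proposes): the union gets 42 if talks fail, so the firm offers 42 and keeps 758.
Round 1 (the union proposes): rejecting gives the firm an expected 0.7 × 758 + 0.3 × 103 = 561.5, so the union offers 561.5, keeping 238.5.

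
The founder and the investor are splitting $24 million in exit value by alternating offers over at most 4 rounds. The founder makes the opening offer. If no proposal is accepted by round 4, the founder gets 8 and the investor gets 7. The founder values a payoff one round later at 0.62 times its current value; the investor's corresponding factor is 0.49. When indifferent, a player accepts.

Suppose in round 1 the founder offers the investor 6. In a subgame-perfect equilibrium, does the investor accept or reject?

Reject

Work out the investor's continuation value if the offer is rejected.
Round 4 (the investor proposes): the founder gets 8 if talks fail, so the investor offers 8 and keeps 16.
Round 3 (the founder proposes): the investor can get 16 next round, worth 0.49 × 16 = 7.84 now. The founder offers 7.84 and keeps 24 − 7.84 = 16.16.
Round 2 (the investor proposes): the founder can get 16.16 next round, worth 0.62 × 16.16 = 10.0192 now. The investor offers 10.0192 and keeps 24 − 10.0192 = 13.9808.
So by rejecting in round 1, the investor gets 13.9808 next round, worth 0.49 × 13.9808 = 6.850592 now.
Offer 6 < 6.850592, so the investor rejects.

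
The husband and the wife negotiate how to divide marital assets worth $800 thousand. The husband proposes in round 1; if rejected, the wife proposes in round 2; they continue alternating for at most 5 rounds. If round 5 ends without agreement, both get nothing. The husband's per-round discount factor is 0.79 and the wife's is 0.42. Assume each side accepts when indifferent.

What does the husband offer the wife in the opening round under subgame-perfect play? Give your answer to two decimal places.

Round 5 (the husband proposes): the wife will accept anything ≥ 0, so the husband offers 0 and keeps 800.
Round 4 (the wife proposes): the husband can get 800 next round, worth 0.79 × 800 = 632 now; the wife offers that and keeps 168.
Round 3 (the husband proposes): the wife can get 168 next round, worth 0.42 × 168 = 70.56 now; the husband offers that and keeps 729.44.
Round 2 (the wife proposes): the husband can get 729.44 next round, worth 0.79 × 729.44 = 576.2576 now; the wife offers that and keeps 223.7424.
Round 1 (the husband proposes): the wife can get 223.7424 next round, worth 0.42 × 223.7424 = 93.971808 now; the husband offers that and keeps 706.028192.

93.97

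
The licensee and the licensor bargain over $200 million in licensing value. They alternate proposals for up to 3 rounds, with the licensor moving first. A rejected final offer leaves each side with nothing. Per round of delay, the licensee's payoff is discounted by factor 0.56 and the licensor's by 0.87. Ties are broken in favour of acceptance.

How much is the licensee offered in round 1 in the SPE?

By backward induction:
Round 3 (the licensor proposes): rejection yields 0 for the licensee; the licensor offers 0 and keeps 200.
Round 2 (the licensee proposes): the licensor can get 200 next round, worth 0.87 × 200 = 174 now. The licensee offers 174 and keeps 200 − 174 = 26.
Round 1 (the licensor proposes): the licensee can get 26 next round, worth 0.56 × 26 = 14.56 now; the licensor offers that and keeps 185.44.

14.56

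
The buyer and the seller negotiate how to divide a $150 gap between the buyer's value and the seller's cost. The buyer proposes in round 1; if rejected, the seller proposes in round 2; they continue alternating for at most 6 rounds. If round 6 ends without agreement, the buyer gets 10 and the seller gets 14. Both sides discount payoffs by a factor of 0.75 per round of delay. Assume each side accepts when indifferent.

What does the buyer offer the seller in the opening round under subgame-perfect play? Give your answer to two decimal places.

77.17

Solve by backward induction from round 6.
Round 6 (the seller proposes): the buyer gets 10 if talks fail, so the seller offers 10 and keeps 140.
Round 5 (the buyer proposes): the seller can get 140 next round, worth 0.75 × 140 = 105 now; the buyer offers that and keeps 45.
Round 4 (the seller proposes): the buyer can get 45 next round, worth 0.75 × 45 = 33.75 now; the seller offers that and keeps 116.25.
Round 3 (the buyer proposes): the seller can get 116.25 next round, worth 0.75 × 116.25 = 87.1875 now, so the buyer offers 87.1875, keeping 62.8125.
Round 2 (the seller proposes): the buyer can get 62.8125 next round, worth 0.75 × 62.8125 = 47.109375 now, so the seller offers 47.109375, keeping 102.890625.
Round 1 (the buyer proposes): the seller can get 102.890625 next round, worth 0.75 × 102.890625 = 77.16796875 now; the buyer offers that and keeps 72.83203125.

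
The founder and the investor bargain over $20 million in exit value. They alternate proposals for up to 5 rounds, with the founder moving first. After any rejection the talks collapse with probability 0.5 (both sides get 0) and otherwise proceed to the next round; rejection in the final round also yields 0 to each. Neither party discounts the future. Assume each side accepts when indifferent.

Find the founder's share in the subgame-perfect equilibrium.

13.75

Round 5 (the founder proposes): rejection yields 0 for the investor; the founder offers 0 and keeps 20.
Round 4 (the investor proposes): rejecting gives the founder an expected 0.5 × 20 = 10. The investor offers 10 and keeps 20 − 10 = 10.
Round 3 (the founder proposes): rejecting gives the investor an expected 0.5 × 10 = 5, so the founder offers 5, keeping 15.
Round 2 (the investor proposes): rejecting gives the founder an expected 0.5 × 15 = 7.5; the investor offers that and keeps 12.5.
Round 1 (the founder proposes): rejecting gives the investor an expected 0.5 × 12.5 = 6.25; the founder offers that and keeps 13.75.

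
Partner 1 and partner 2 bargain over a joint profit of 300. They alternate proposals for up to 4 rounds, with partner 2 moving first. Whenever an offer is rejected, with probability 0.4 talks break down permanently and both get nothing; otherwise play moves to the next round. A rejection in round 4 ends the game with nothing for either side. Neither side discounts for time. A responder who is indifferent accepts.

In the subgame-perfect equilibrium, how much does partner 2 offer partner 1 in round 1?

Round 4 (partner 1 proposes): rejection yields 0 for partner 2; partner 1 offers 0 and keeps 300.
Round 3 (partner 2 proposes): rejecting gives partner 1 an expected 0.6 × 300 = 180; partner 2 offers that and keeps 120.
Round 2 (partner 1 proposes): rejecting gives partner 2 an expected 0.6 × 120 = 72; partner 1 offers that and keeps 228.
Round 1 (partner 2 proposes): rejecting gives partner 1 an expected 0.6 × 228 = 136.8; partner 2 offers that and keeps 163.2.

136.8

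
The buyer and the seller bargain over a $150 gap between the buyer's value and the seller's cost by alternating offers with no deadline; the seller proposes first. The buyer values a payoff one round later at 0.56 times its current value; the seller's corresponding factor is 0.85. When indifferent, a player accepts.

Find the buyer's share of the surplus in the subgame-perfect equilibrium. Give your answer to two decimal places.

In a stationary SPE each proposer offers the other exactly their discounted continuation value.
If the seller keeps x when proposing and the buyer keeps y when proposing, then x = 150 − 0.56y and y = 150 − 0.85x.
Solving: x = 150(1 − 0.56) / (1 − 0.85·0.56) = 66 / 0.524 ≈ 125.9542.
The buyer gets 150 − 125.9542 ≈ 24.0458.

24.05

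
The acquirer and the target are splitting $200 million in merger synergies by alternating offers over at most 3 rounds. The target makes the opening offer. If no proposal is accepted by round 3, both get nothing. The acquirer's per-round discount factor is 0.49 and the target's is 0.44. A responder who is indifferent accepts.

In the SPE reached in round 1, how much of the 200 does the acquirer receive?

54.88

Work backward from the last round.
Round 3 (the target proposes): rejection yields 0 for the acquirer; the target offers 0 and keeps 200.
Round 2 (the acquirer proposes): the target can get 200 next round, worth 0.44 × 200 = 88 now; the acquirer offers that and keeps 112.
Round 1 (the target proposes): the acquirer can get 112 next round, worth 0.49 × 112 = 54.88 now; the target offers that and keeps 145.12.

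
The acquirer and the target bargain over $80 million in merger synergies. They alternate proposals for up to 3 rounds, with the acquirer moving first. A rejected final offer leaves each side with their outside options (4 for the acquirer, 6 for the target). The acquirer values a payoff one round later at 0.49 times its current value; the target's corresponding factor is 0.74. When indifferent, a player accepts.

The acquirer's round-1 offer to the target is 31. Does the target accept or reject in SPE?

Reject

Round 3 (the acquirer proposes): the target gets 6 if talks fail, so the acquirer offers 6 and keeps 74.
Round 2 (the target proposes): the acquirer can get 74 next round, worth 0.49 × 74 = 36.26 now; the target offers that and keeps 43.74.
So by rejecting in round 1, the target gets 43.74 next round, worth 0.74 × 43.74 = 32.3676 now.
Offer 31 < 32.3676, so the target rejects.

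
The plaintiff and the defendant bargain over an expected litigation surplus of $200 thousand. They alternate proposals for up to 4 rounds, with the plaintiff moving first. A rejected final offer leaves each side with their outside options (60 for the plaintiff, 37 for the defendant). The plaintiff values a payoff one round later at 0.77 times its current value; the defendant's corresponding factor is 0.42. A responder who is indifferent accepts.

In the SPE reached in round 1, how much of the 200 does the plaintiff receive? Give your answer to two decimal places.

Solve by backward induction from round 4.
Round 4 (the defendant proposes): the plaintiff gets 60 if talks fail, so the defendant offers 60 and keeps 140.
Round 3 (the plaintiff proposes): the defendant can get 140 next round, worth 0.42 × 140 = 58.8 now, so the plaintiff offers 58.8, keeping 141.2.
Round 2 (the defendant proposes): the plaintiff can get 141.2 next round, worth 0.77 × 141.2 = 108.724 now. The defendant offers 108.724 and keeps 200 − 108.724 = 91.276.
Round 1 (the plaintiff proposes): the defendant can get 91.276 next round, worth 0.42 × 91.276 = 38.33592 now, so the plaintiff offers 38.33592, keeping 161.66408.

161.66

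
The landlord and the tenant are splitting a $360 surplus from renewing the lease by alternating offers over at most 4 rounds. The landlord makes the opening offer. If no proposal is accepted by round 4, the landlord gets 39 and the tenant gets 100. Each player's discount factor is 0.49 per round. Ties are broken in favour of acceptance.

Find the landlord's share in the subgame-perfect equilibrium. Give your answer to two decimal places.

Round 4 (the tenant proposes): the landlord gets 39 if talks fail, so the tenant offers 39 and keeps 321.
Round 3 (the landlord proposes): the tenant can get 321 next round, worth 0.49 × 321 = 157.29 now. The landlord offers 157.29 and keeps 360 − 157.29 = 202.71.
Round 2 (the tenant proposes): the landlord can get 202.71 next round, worth 0.49 × 202.71 = 99.3279 now. The tenant offers 99.3279 and keeps 360 − 99.3279 = 260.6721.
Round 1 (the landlord proposes): the tenant can get 260.6721 next round, worth 0.49 × 260.6721 = 127.729329 now. The landlord offers 127.729329 and keeps 360 − 127.729329 = 232.270671.

232.27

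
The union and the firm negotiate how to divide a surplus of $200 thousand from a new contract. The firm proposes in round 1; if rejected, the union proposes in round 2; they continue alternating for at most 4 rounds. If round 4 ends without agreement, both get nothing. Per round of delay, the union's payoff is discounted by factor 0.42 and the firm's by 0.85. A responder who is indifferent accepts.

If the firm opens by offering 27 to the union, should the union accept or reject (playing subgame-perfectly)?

Reject

Round 4 (the union proposes): rejection yields 0 for the firm; the union offers 0 and keeps 200.
Round 3 (the firm proposes): the union can get 200 next round, worth 0.42 × 200 = 84 now; the firm offers that and keeps 116.
Round 2 (the union proposes): the firm can get 116 next round, worth 0.85 × 116 = 98.6 now. The union offers 98.6 and keeps 200 − 98.6 = 101.4.
So by rejecting in round 1, the union gets 101.4 next round, worth 0.42 × 101.4 = 42.588 now.
Offer 27 < 42.588, so the union rejects.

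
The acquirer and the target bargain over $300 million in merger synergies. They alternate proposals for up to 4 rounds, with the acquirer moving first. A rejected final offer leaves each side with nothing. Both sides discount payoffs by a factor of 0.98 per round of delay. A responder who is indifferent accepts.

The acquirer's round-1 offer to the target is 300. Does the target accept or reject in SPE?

Accept

Round 4 (the target proposes): the acquirer will accept anything ≥ 0, so the target offers 0 and keeps 300.
Round 3 (the acquirer proposes): the target can get 300 next round, worth 0.98 × 300 = 294 now; the acquirer offers that and keeps 6.
Round 2 (the target proposes): the acquirer can get 6 next round, worth 0.98 × 6 = 5.88 now; the target offers that and keeps 294.12.
So by rejecting in round 1, the target gets 294.12 next round, worth 0.98 × 294.12 = 288.2376 now.
Offer 300 ≥ 288.2376, so the target accepts.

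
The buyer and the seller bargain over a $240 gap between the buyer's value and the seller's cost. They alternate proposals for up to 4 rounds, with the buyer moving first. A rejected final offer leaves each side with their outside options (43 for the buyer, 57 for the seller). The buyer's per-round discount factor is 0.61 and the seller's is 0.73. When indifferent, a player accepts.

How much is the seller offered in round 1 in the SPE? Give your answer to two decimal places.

Solve by backward induction from round 4.
Round 4 (the seller proposes): the buyer gets 43 if talks fail, so the seller offers 43 and keeps 197.
Round 3 (the buyer proposes): the seller can get 197 next round, worth 0.73 × 197 = 143.81 now, so the buyer offers 143.81, keeping 96.19.
Round 2 (the seller proposes): the buyer can get 96.19 next round, worth 0.61 × 96.19 = 58.6759 now; the seller offers that and keeps 181.3241.
Round 1 (the buyer proposes): the seller can get 181.3241 next round, worth 0.73 × 181.3241 = 132.366593 now, so the buyer offers 132.366593, keeping 107.633407.

132.37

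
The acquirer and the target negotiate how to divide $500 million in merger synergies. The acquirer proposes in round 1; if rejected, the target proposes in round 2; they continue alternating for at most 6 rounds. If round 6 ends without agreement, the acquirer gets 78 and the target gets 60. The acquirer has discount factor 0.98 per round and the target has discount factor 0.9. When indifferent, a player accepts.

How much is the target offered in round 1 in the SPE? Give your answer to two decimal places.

Round 6 (the target proposes): the acquirer gets 78 if talks fail, so the target offers 78 and keeps 422.
Round 5 (the acquirer proposes): the target can get 422 next round, worth 0.9 × 422 = 379.8 now; the acquirer offers that and keeps 120.2.
Round 4 (the target proposes): the acquirer can get 120.2 next round, worth 0.98 × 120.2 = 117.796 now; the target offers that and keeps 382.204.
Round 3 (the acquirer proposes): the target can get 382.204 next round, worth 0.9 × 382.204 = 343.9836 now; the acquirer offers that and keeps 156.0164.
Round 2 (the target proposes): the acquirer can get 156.0164 next round, worth 0.98 × 156.0164 = 152.896072 now. The target offers 152.896072 and keeps 500 − 152.896072 = 347.103928.
Round 1 (the acquirer proposes): the target can get 347.103928 next round, worth 0.9 × 347.103928 = 312.3935352 now. The acquirer offers 312.3935352 and keeps 500 − 312.3935352 = 187.6064648.

312.39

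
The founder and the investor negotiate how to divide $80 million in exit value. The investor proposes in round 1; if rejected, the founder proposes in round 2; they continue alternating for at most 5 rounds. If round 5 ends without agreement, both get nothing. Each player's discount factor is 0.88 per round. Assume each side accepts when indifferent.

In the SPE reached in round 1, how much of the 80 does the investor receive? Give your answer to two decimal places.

By backward induction:
Round 5 (the investor proposes): rejection yields 0 for the founder; the investor offers 0 and keeps 80.
Round 4 (the founder proposes): the investor can get 80 next round, worth 0.88 × 80 = 70.4 now, so the founder offers 70.4, keeping 9.6.
Round 3 (the investor proposes): the founder can get 9.6 next round, worth 0.88 × 9.6 = 8.448 now; the investor offers that and keeps 71.552.
Round 2 (the founder proposes): the investor can get 71.552 next round, worth 0.88 × 71.552 = 62.96576 now. The founder offers 62.96576 and keeps 80 − 62.96576 = 17.03424.
Round 1 (the investor proposes): the founder can get 17.03424 next round, worth 0.88 × 17.03424 = 14.9901312 now, so the investor offers 14.9901312, keeping 65.0098688.

65.01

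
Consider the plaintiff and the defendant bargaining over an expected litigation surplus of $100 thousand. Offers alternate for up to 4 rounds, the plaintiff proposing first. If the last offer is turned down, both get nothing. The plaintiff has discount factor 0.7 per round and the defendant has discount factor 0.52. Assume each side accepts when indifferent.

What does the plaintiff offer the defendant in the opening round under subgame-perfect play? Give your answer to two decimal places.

34.53

Round 4 (the defendant proposes): rejection yields 0 for the plaintiff; the defendant offers 0 and keeps 100.
Round 3 (the plaintiff proposes): the defendant can get 100 next round, worth 0.52 × 100 = 52 now; the plaintiff offers that and keeps 48.
Round 2 (the defendant proposes): the plaintiff can get 48 next round, worth 0.7 × 48 = 33.6 now, so the defendant offers 33.6, keeping 66.4.
Round 1 (the plaintiff proposes): the defendant can get 66.4 next round, worth 0.52 × 66.4 = 34.528 now. The plaintiff offers 34.528 and keeps 100 − 34.528 = 65.472.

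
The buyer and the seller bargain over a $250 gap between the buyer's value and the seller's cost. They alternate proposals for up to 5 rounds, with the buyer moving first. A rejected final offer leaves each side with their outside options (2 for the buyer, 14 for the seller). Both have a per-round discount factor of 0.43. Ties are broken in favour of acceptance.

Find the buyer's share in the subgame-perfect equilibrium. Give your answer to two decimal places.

Round 5 (the buyer proposes): the seller gets 14 if talks fail, so the buyer offers 14 and keeps 236.
Round 4 (the seller proposes): the buyer can get 236 next round, worth 0.43 × 236 = 101.48 now; the seller offers that and keeps 148.52.
Round 3 (the buyer proposes): the seller can get 148.52 next round, worth 0.43 × 148.52 = 63.8636 now. The buyer offers 63.8636 and keeps 250 − 63.8636 = 186.1364.
Round 2 (the seller proposes): the buyer can get 186.1364 next round, worth 0.43 × 186.1364 = 80.038652 now, so the seller offers 80.038652, keeping 169.961348.
Round 1 (the buyer proposes): the seller can get 169.961348 next round, worth 0.43 × 169.961348 = 73.08337964 now; the buyer offers that and keeps 176.91662036.

176.92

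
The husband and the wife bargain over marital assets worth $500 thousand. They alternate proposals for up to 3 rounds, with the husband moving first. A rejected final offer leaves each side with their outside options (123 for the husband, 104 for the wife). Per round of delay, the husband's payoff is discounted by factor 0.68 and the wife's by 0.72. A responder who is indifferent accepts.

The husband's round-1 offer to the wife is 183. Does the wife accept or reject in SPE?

Round 3 (the husband proposes): the wife gets 104 if talks fail, so the husband offers 104 and keeps 396.
Round 2 (the wife proposes): the husband can get 396 next round, worth 0.68 × 396 = 269.28 now, so the wife offers 269.28, keeping 230.72.
So by rejecting in round 1, the wife gets 230.72 next round, worth 0.72 × 230.72 = 166.1184 now.
Offer 183 ≥ 166.1184, so the wife accepts.

Accept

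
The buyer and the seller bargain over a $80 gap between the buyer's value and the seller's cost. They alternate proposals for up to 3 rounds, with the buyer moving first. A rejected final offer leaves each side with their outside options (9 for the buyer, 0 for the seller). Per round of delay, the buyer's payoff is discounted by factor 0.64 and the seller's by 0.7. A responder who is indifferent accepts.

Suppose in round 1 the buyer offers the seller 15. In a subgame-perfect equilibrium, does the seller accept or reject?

Reject

Work out the seller's continuation value if the offer is rejected.
Round 3 (the buyer proposes): rejection yields 0 for the seller; the buyer offers 0 and keeps 80.
Round 2 (the seller proposes): the buyer can get 80 next round, worth 0.64 × 80 = 51.2 now. The seller offers 51.2 and keeps 80 − 51.2 = 28.8.
So by rejecting in round 1, the seller gets 28.8 next round, worth 0.7 × 28.8 = 20.16 now.
Offer 15 < 20.16, so the seller rejects.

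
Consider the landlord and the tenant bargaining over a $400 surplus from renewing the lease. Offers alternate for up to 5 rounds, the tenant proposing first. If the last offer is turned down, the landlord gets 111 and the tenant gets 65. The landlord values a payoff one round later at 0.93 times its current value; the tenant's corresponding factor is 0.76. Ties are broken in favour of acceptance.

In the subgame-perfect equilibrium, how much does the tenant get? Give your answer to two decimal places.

192.17

Round 5 (the tenant proposes): the landlord gets 111 if talks fail, so the tenant offers 111 and keeps 289.
Round 4 (the landlord proposes): the tenant can get 289 next round, worth 0.76 × 289 = 219.64 now. The landlord offers 219.64 and keeps 400 − 219.64 = 180.36.
Round 3 (the tenant proposes): the landlord can get 180.36 next round, worth 0.93 × 180.36 = 167.7348 now. The tenant offers 167.7348 and keeps 400 − 167.7348 = 232.2652.
Round 2 (the landlord proposes): the tenant can get 232.2652 next round, worth 0.76 × 232.2652 = 176.521552 now; the landlord offers that and keeps 223.478448.
Round 1 (the tenant proposes): the landlord can get 223.478448 next round, worth 0.93 × 223.478448 = 207.83495664 now, so the tenant offers 207.83495664, keeping 192.16504336.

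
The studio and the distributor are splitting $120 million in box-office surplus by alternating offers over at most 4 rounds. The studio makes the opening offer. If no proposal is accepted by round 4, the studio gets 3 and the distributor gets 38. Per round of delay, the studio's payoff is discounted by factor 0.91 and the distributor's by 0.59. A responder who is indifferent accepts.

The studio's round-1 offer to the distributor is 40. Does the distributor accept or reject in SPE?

Round 4 (the distributor proposes): the studio gets 3 if talks fail, so the distributor offers 3 and keeps 117.
Round 3 (the studio proposes): the distributor can get 117 next round, worth 0.59 × 117 = 69.03 now, so the studio offers 69.03, keeping 50.97.
Round 2 (the distributor proposes): the studio can get 50.97 next round, worth 0.91 × 50.97 = 46.3827 now, so the distributor offers 46.3827, keeping 73.6173.
So by rejecting in round 1, the distributor gets 73.6173 next round, worth 0.59 × 73.6173 = 43.434207 now.
Offer 40 < 43.434207, so the distributor rejects.

Reject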